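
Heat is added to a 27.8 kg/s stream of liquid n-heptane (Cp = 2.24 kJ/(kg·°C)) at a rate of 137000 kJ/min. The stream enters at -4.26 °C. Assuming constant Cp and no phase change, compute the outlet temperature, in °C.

Q = 137000 kJ/min = 2283.3 kJ/s
ΔT = Q/(ṁ·Cp) = 2283.3/(27.8×2.24) = 36.667 K
T_out = -4.26 + 36.667 = 32.407 °C

T_out = 32.4 °C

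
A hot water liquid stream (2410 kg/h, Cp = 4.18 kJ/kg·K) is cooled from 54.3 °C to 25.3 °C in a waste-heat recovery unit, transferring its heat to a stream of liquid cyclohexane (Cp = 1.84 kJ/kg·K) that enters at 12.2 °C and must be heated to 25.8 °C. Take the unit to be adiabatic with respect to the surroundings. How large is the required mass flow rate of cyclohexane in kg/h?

Heat released by hot stream: Q = 2410 × 4.18 × (54.3 − 25.3) = 292140 kJ/h
Energy balance on cold side (adiabatic exchanger): Q = ṁ_c·Cp_c·(T_c,out − T_c,in)
ṁ_c = 292140 / [1.84 × (25.8 − 12.2)] = 11674 kg/h

ṁ_c = 11700 kg/h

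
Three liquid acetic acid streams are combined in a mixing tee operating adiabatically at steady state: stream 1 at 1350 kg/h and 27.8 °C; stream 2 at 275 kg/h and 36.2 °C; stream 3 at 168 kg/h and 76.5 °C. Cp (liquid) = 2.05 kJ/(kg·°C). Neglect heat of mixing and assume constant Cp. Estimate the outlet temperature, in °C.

T_out = 33.7 °C

No heat crosses the boundary, so H_out = H_in.
T_out = Σ ṁᵢCp,ᵢTᵢ / Σ ṁᵢCp,ᵢ
      = 123690 / 3675.6 = 33.651 °C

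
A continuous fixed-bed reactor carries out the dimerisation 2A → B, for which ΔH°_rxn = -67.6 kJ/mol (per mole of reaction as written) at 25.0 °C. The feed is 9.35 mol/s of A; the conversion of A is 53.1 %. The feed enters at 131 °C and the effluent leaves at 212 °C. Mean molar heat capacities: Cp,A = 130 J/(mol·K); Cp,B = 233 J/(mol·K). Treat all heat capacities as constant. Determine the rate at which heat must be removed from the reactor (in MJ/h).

Extent of reaction ξ = 0.531 × 9.35 / 2 = 2.4824 mol/s
Reaction term: ξ·ΔH°_rxn = 2.4824 × -67.6 = -167.81 kJ/s
Sensible, feed 131→25 °C: -128.84 kJ/s
Outlet flows (mol/s): A 4.3851, B 2.4824
Sensible, products 25→212 °C: 214.76 kJ/s
Q = ΔH = -81.89 kJ/s = -81.89 kW
Heat removed = 294.8 MJ/h

Q_out = 295 MJ/h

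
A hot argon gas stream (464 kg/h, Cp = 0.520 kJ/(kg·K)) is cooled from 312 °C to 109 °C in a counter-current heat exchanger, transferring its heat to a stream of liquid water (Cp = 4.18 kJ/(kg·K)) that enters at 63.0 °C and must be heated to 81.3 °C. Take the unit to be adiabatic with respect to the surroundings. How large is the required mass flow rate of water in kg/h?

ṁ_c = 640 kg/h

Heat released by hot stream: Q = 464 × 0.520 × (312 − 109) = 48980 kJ/h
Energy balance on cold side (adiabatic exchanger): Q = ṁ_c·Cp_c·(T_c,out − T_c,in)
ṁ_c = 48980 / [4.18 × (81.3 − 63.0)] = 640.31 kg/h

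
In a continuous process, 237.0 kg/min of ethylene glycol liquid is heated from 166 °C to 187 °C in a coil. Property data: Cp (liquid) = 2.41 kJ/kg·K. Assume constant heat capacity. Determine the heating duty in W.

Q = 200000 W

Q = ṁ·Cp·ΔT = 237.0 × 2.41 × (187 − 166) = 11995 kJ/min
Converting: 11995 / 60 s = 199.91 kW
Heating duty = 199910 W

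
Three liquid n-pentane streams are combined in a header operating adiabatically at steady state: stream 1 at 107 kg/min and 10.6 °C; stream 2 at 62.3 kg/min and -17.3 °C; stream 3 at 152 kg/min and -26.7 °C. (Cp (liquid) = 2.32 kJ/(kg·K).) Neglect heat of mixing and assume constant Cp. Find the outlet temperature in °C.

T_out = -12.5 °C

Adiabatic, steady state ⇒ Σ ṁᵢCp,ᵢ(T_out − Tᵢ) = 0
Σ ṁᵢCp,ᵢTᵢ = 107×2.32×10.6 + 62.3×2.32×-17.3 + 152×2.32×-26.7 = -9284.6
Σ ṁᵢCp,ᵢ = 107×2.32 + 62.3×2.32 + 152×2.32 = 745.42
T_out = -9284.6 / 745.42 = -12.456 °C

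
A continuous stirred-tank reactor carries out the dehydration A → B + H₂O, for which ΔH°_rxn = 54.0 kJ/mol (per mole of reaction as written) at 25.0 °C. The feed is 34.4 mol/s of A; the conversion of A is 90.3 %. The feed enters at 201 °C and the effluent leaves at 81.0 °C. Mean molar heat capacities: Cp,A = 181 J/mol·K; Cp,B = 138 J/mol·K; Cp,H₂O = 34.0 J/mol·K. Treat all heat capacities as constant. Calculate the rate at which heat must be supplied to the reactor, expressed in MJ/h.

Extent of reaction ξ = 0.903 × 34.4 = 31.063 mol/s
Reaction term: ξ·ΔH°_rxn = 31.063 × 54.0 = 1677.4 kJ/s
Sensible, feed 201→25 °C: -1095.8 kJ/s
Outlet flows (mol/s): A 3.3368, B 31.063, H₂O 31.063
Sensible, products 25→81.0 °C: 333.02 kJ/s
Q = ΔH = 914.59 kJ/s = 914.59 kW
Heat supplied = 3292.5 MJ/h

Q_in = 3290 MJ/h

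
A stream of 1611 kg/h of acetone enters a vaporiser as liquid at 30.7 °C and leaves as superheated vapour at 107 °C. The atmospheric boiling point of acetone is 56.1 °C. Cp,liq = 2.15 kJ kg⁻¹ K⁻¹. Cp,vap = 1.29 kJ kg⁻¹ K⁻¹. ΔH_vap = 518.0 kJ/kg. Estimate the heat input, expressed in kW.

liquid 30.7→56.1 °C: 54.61 kJ/kg
vaporisation at 56.1 °C: 518 kJ/kg
vapour 56.1→107 °C: 65.661 kJ/kg
Δh = 54.61 + 518 + 65.661 = 638.27 kJ/kg
Q = ṁ·Δh = 1611 kg/h × 638.27 kJ/kg = 1.0283e+06 kJ/h
|Q| = 285.63 kW

Q = 286 kW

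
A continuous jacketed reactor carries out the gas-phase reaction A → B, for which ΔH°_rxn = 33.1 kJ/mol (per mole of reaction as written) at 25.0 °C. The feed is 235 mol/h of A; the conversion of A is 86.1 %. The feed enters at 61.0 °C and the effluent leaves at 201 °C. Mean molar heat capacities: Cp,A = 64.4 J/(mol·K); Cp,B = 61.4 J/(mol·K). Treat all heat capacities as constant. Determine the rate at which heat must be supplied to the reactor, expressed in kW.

Q_in = 2.42 kW

Extent of reaction ξ = 0.861 × 235 = 202.34 mol/h
Reaction term: ξ·ΔH°_rxn = 202.34 × 33.1 = 6697.3 kJ/h
Sensible, feed 61.0→25 °C: -544.82 kJ/h
Outlet flows (mol/h): A 32.665, B 202.34
Sensible, products 25→201 °C: 2556.8 kJ/h
Q = ΔH = 8709.2 kJ/h = 2.4192 kW
Heat supplied = 2.4192 kW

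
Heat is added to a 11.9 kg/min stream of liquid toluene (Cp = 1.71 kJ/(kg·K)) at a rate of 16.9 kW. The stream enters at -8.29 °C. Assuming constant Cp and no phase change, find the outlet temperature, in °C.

T_out = 41.5 °C

Q = 16.9 kW = 1014 kJ/min
ΔT = Q/(ṁ·Cp) = 1014/(11.9×1.71) = 49.83 K
T_out = -8.29 + 49.83 = 41.54 °C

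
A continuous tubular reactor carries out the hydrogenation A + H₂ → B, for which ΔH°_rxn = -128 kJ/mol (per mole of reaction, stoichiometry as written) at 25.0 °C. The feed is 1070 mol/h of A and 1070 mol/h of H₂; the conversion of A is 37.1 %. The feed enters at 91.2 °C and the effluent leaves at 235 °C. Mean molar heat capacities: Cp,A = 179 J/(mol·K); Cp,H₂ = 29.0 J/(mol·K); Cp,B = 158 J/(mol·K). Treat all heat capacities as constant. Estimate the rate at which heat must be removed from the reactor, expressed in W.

Q_out = 6380 W

Extent of reaction ξ = 0.371 × 1070 = 396.97 mol/h
Reaction term: ξ·ΔH°_rxn = 396.97 × -128 = -50812 kJ/h
Sensible, feed 91.2→25 °C: -14733 kJ/h
Outlet flows (mol/h): A 673.03, H₂ 673.03, B 396.97
Sensible, products 25→235 °C: 42569 kJ/h
Q = ΔH = -22976 kJ/h = -6.3823 kW
Heat removed = 6382.3 W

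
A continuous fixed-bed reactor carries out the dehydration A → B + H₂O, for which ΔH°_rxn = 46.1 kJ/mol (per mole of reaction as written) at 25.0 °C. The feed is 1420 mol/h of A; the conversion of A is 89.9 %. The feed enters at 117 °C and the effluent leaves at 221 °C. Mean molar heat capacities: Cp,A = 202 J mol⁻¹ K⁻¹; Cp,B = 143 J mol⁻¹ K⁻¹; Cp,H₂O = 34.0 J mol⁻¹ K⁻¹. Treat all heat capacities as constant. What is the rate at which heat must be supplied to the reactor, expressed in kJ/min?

Extent of reaction ξ = 0.899 × 1420 = 1276.6 mol/h
Reaction term: ξ·ΔH°_rxn = 1276.6 × 46.1 = 58850 kJ/h
Sensible, feed 117→25 °C: -26389 kJ/h
Outlet flows (mol/h): A 143.42, B 1276.6, H₂O 1276.6
Sensible, products 25→221 °C: 49965 kJ/h
Q = ΔH = 82426 kJ/h = 22.896 kW
Heat supplied = 1373.8 kJ/min

Q_in = 1370 kJ/min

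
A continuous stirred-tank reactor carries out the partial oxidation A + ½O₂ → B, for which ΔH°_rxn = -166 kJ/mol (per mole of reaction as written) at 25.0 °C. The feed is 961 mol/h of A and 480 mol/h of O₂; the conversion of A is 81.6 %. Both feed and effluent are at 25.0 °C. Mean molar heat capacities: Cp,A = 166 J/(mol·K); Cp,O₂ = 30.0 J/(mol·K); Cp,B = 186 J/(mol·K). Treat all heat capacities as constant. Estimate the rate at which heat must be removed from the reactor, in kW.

Extent of reaction ξ = 0.816 × 961 = 784.18 mol/h
Reaction term: ξ·ΔH°_rxn = 784.18 × -166 = -130170 kJ/h
Q = ΔH = -130170 kJ/h = -36.159 kW
Heat removed = 36.159 kW

Q_out = 36.2 kW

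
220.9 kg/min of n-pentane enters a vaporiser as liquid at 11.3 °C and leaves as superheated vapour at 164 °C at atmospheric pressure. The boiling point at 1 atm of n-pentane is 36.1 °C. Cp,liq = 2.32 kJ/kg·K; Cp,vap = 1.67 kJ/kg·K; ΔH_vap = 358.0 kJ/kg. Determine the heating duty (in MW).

Q = 2.32 MW

liquid 11.3→36.1 °C: 57.536 kJ/kg
vaporisation at 36.1 °C: 358 kJ/kg
vapour 36.1→164 °C: 213.59 kJ/kg
Δh = 57.536 + 358 + 213.59 = 629.13 kJ/kg
Q = ṁ·Δh = 220.9 kg/min × 629.13 kJ/kg = 138970 kJ/min
|Q| = 2316.2 kW = 2.3162 MW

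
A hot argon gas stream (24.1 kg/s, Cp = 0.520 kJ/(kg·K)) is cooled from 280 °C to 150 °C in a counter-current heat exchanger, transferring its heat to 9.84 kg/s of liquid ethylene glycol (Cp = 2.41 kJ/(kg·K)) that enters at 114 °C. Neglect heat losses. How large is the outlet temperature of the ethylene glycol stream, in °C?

Heat released by hot stream: Q = 24.1 × 0.520 × (280 − 150) = 1629.2 kJ/s
Energy balance on cold side (adiabatic exchanger): Q = ṁ_c·Cp_c·(T_c,out − T_c,in)
T_c,out = 114 + 1629.2/(9.84 × 2.41) = 182.7 °C

T_c,out = 183 °C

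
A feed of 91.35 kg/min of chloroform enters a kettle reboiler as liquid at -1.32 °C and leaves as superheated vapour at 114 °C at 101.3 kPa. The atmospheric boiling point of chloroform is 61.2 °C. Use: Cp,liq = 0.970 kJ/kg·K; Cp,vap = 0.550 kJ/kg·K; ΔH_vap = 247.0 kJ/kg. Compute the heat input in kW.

Q = 513 kW

liquid -1.32→61.2 °C: 60.644 kJ/kg
vaporisation at 61.2 °C: 247 kJ/kg
vapour 61.2→114 °C: 29.04 kJ/kg
Δh = 60.644 + 247 + 29.04 = 336.68 kJ/kg
Q = ṁ·Δh = 91.35 kg/min × 336.68 kJ/kg = 30756 kJ/min
|Q| = 512.6 kW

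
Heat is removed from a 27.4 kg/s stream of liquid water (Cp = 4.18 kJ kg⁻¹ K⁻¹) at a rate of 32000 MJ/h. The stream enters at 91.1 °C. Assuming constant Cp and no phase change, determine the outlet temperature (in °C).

T_out = 13.5 °C

Q = 32000 MJ/h = 8888.9 kJ/s
ΔT = Q/(ṁ·Cp) = 8888.9/(27.4×4.18) = 77.611 K
T_out = 91.1 − 77.611 = 13.489 °C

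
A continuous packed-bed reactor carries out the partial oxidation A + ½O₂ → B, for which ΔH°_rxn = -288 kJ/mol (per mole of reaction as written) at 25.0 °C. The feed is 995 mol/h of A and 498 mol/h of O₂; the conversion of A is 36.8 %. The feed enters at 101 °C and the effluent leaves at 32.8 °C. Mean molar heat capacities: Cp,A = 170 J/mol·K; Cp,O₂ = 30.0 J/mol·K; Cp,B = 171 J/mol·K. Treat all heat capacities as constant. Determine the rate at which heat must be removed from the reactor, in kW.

Q_out = 32.8 kW

Extent of reaction ξ = 0.368 × 995 = 366.16 mol/h
Reaction term: ξ·ΔH°_rxn = 366.16 × -288 = -105450 kJ/h
Sensible, feed 101→25 °C: -13991 kJ/h
Outlet flows (mol/h): A 628.84, O₂ 314.92, B 366.16
Sensible, products 25→32.8 °C: 1395.9 kJ/h
Q = ΔH = -118050 kJ/h = -32.791 kW
Heat removed = 32.791 kW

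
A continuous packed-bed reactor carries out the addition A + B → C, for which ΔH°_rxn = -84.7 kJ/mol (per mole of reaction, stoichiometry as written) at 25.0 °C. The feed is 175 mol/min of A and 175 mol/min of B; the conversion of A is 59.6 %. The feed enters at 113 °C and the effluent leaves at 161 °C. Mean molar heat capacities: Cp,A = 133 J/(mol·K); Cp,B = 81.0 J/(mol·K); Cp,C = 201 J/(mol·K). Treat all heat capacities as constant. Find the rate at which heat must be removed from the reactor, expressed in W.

Q_out = 120000 W

Extent of reaction ξ = 0.596 × 175 = 104.3 mol/min
Reaction term: ξ·ΔH°_rxn = 104.3 × -84.7 = -8834.2 kJ/min
Sensible, feed 113→25 °C: -3295.6 kJ/min
Outlet flows (mol/min): A 70.7, B 70.7, C 104.3
Sensible, products 25→161 °C: 4908.8 kJ/min
Q = ΔH = -7221 kJ/min = -120.35 kW
Heat removed = 120350 W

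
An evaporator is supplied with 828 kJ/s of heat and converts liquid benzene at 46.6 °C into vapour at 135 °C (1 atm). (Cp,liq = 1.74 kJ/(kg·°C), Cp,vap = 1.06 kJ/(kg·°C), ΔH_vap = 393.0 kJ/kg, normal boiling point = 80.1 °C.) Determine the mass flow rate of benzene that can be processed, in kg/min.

ṁ = 97.5 kg/min

Δh = 1.74×(80.1−46.6) + 393.0 + 1.06×(135−80.1) = 509.48 kJ/kg
Q = 828 kJ/s = 828 kJ/s = 49680 kJ/min
ṁ = Q/Δh = 49680 / 509.48 = 97.51 kg/min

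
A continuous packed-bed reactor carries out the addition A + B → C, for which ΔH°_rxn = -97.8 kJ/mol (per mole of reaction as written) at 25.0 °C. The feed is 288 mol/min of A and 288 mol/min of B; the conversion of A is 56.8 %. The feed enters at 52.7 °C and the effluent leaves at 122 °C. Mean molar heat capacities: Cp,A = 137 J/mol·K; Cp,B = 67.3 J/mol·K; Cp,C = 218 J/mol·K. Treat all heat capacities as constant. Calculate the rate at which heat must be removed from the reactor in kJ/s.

Extent of reaction ξ = 0.568 × 288 = 163.58 mol/min
Reaction term: ξ·ΔH°_rxn = 163.58 × -97.8 = -15999 kJ/min
Sensible, feed 52.7→25 °C: -1629.8 kJ/min
Outlet flows (mol/min): A 124.42, B 124.42, C 163.58
Sensible, products 25→122 °C: 5924.7 kJ/min
Q = ΔH = -11704 kJ/min = -195.06 kW
Heat removed = 195.06 kJ/s

Q_out = 195 kJ/s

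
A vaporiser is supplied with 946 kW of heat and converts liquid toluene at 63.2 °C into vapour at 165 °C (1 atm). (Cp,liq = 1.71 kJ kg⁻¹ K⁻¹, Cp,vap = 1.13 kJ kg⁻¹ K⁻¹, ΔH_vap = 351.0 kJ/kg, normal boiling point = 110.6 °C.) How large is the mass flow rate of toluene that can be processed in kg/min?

ṁ = 115 kg/min

Δh = 1.71×(110.6−63.2) + 351.0 + 1.13×(165−110.6) = 493.53 kJ/kg
Q = 946 kW = 946 kJ/s = 56760 kJ/min
ṁ = Q/Δh = 56760 / 493.53 = 115.01 kg/min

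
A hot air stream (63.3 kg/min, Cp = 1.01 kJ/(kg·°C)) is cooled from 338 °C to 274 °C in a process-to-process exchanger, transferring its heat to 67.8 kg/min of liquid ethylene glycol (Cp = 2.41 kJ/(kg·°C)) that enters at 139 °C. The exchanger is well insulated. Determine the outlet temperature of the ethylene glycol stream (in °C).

T_c,out = 164 °C

Heat released by hot stream: Q = 63.3 × 1.01 × (338 − 274) = 4091.7 kJ/min
Energy balance on cold side (adiabatic exchanger): Q = ṁ_c·Cp_c·(T_c,out − T_c,in)
T_c,out = 139 + 4091.7/(67.8 × 2.41) = 164.04 °C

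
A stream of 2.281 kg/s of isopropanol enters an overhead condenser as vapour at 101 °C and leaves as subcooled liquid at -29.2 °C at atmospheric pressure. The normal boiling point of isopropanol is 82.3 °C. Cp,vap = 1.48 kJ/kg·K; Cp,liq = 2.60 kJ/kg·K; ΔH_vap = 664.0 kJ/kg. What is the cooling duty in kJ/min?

Q_c = 134000 kJ/min

vapour 101→82.3 °C: -27.676 kJ/kg
condensation at 82.3 °C: -664 kJ/kg
liquid 82.3→-29.2 °C: -289.9 kJ/kg
Δh = -27.676 + -664 + -289.9 = -981.58 kJ/kg
Q = ṁ·Δh = 2.281 kg/s × -981.58 kJ/kg = -2239 kJ/s
|Q| = 2239 kW = 134340 kJ/min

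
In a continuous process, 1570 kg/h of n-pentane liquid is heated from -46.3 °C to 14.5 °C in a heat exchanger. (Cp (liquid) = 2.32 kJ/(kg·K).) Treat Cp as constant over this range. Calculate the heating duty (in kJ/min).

Q = ṁ·Cp·ΔT = 1570 × 2.32 × (14.5 − -46.3) = 221460 kJ/h
Converting: 221460 / 3600 s = 61.516 kW
Heating duty = 3691 kJ/min

Q = 3690 kJ/min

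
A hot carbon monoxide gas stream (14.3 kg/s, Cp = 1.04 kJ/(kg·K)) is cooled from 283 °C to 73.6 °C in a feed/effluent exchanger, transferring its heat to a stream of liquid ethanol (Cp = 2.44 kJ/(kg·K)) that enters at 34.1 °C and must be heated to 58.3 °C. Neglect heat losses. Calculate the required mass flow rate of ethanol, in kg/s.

ṁ_c = 52.7 kg/s

Heat released by hot stream: Q = 14.3 × 1.04 × (283 − 73.6) = 3114.2 kJ/s
Energy balance on cold side (adiabatic exchanger): Q = ṁ_c·Cp_c·(T_c,out − T_c,in)
ṁ_c = 3114.2 / [2.44 × (58.3 − 34.1)] = 52.74 kg/s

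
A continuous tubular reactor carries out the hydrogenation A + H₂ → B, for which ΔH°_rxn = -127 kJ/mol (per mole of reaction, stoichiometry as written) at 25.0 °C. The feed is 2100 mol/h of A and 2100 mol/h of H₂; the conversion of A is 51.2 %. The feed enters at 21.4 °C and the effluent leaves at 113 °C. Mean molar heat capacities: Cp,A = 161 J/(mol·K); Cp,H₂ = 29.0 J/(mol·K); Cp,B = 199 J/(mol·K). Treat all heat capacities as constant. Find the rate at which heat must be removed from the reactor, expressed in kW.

Q_out = 27.5 kW

Extent of reaction ξ = 0.512 × 2100 = 1075.2 mol/h
Reaction term: ξ·ΔH°_rxn = 1075.2 × -127 = -136550 kJ/h
Sensible, feed 21.4→25 °C: 1436.4 kJ/h
Outlet flows (mol/h): A 1024.8, H₂ 1024.8, B 1075.2
Sensible, products 25→113 °C: 35964 kJ/h
Q = ΔH = -99150 kJ/h = -27.542 kW
Heat removed = 27.542 kW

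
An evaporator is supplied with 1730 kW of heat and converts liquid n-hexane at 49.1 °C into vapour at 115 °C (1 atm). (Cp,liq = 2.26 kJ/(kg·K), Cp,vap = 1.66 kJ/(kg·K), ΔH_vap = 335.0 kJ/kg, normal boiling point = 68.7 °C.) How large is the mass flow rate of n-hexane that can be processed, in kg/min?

ṁ = 228 kg/min

Δh = 2.26×(68.7−49.1) + 335.0 + 1.66×(115−68.7) = 456.15 kJ/kg
Q = 1730 kW = 1730 kJ/s = 103800 kJ/min
ṁ = Q/Δh = 103800 / 456.15 = 227.55 kg/min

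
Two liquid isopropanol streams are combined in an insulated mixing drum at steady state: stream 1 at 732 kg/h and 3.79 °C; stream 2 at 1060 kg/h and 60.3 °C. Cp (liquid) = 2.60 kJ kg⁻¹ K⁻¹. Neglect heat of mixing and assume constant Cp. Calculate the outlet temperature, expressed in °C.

Adiabatic, steady state ⇒ Σ ṁᵢCp,ᵢ(T_out − Tᵢ) = 0
Σ ṁᵢCp,ᵢTᵢ = 732×2.60×3.79 + 1060×2.60×60.3 = 173400
Σ ṁᵢCp,ᵢ = 732×2.60 + 1060×2.60 = 4659.2
T_out = 173400 / 4659.2 = 37.217 °C

T_out = 37.2 °C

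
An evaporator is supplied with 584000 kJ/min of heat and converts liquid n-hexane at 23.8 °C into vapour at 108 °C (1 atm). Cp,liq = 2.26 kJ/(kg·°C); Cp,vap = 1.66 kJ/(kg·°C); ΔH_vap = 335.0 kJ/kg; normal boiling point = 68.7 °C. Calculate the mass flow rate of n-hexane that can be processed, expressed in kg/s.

ṁ = 19.4 kg/s

Δh = 2.26×(68.7−23.8) + 335.0 + 1.66×(108−68.7) = 501.71 kJ/kg
Q = 584000 kJ/min = 9733.3 kJ/s = 9733.3 kJ/s
ṁ = Q/Δh = 9733.3 / 501.71 = 19.4 kg/s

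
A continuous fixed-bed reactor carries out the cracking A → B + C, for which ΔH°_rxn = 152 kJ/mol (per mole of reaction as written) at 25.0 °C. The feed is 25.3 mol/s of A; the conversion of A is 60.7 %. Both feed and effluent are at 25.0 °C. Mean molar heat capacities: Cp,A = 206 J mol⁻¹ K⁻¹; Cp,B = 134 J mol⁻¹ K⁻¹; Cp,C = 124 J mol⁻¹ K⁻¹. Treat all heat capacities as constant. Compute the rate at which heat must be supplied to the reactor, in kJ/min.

Extent of reaction ξ = 0.607 × 25.3 = 15.357 mol/s
Reaction term: ξ·ΔH°_rxn = 15.357 × 152 = 2334.3 kJ/s
Q = ΔH = 2334.3 kJ/s = 2334.3 kW
Heat supplied = 140060 kJ/min

Q_in = 140000 kJ/min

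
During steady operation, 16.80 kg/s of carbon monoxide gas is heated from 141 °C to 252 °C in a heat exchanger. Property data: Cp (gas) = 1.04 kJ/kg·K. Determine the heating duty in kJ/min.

Q = ṁ·Cp·ΔT = 16.80 × 1.04 × (252 − 141) = 1939.4 kJ/s
Heating duty = 116360 kJ/min

Q = 116000 kJ/min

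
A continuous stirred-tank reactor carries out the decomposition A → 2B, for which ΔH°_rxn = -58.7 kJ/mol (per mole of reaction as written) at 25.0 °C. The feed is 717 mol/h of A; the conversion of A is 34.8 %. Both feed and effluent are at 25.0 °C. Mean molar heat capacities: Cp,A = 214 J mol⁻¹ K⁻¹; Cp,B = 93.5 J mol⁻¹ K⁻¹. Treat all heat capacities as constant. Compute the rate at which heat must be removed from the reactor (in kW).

Extent of reaction ξ = 0.348 × 717 = 249.52 mol/h
Reaction term: ξ·ΔH°_rxn = 249.52 × -58.7 = -14647 kJ/h
Q = ΔH = -14647 kJ/h = -4.0685 kW
Heat removed = 4.0685 kW

Q_out = 4.07 kW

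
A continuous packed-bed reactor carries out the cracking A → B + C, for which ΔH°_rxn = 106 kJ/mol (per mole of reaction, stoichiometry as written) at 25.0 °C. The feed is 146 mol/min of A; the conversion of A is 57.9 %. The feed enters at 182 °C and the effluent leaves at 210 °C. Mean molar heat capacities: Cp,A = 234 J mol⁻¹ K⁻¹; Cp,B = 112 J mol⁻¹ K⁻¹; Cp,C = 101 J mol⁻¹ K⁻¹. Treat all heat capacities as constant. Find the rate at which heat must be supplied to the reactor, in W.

Q_in = 160000 W

Extent of reaction ξ = 0.579 × 146 = 84.534 mol/min
Reaction term: ξ·ΔH°_rxn = 84.534 × 106 = 8960.6 kJ/min
Sensible, feed 182→25 °C: -5363.7 kJ/min
Outlet flows (mol/min): A 61.466, B 84.534, C 84.534
Sensible, products 25→210 °C: 5991.9 kJ/min
Q = ΔH = 9588.8 kJ/min = 159.81 kW
Heat supplied = 159810 W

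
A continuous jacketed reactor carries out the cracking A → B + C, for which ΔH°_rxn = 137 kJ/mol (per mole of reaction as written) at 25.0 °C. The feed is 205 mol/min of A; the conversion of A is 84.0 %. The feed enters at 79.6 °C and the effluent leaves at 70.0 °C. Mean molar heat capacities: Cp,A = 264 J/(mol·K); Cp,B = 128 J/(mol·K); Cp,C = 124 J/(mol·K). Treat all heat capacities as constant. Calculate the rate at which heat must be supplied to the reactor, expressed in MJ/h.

Q_in = 1380 MJ/h

Extent of reaction ξ = 0.840 × 205 = 172.2 mol/min
Reaction term: ξ·ΔH°_rxn = 172.2 × 137 = 23591 kJ/min
Sensible, feed 79.6→25 °C: -2955 kJ/min
Outlet flows (mol/min): A 32.8, B 172.2, C 172.2
Sensible, products 25→70.0 °C: 2342.4 kJ/min
Q = ΔH = 22979 kJ/min = 382.98 kW
Heat supplied = 1378.7 MJ/h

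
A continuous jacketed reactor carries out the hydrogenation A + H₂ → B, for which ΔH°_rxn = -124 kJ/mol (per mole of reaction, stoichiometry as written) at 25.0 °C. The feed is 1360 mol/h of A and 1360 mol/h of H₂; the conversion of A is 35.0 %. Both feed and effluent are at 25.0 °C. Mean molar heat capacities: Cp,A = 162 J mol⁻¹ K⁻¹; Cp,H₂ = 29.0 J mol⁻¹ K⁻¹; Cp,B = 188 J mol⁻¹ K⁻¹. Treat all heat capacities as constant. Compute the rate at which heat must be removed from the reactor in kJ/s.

Q_out = 16.4 kJ/s

Extent of reaction ξ = 0.350 × 1360 = 476 mol/h
Reaction term: ξ·ΔH°_rxn = 476 × -124 = -59024 kJ/h
Q = ΔH = -59024 kJ/h = -16.396 kW
Heat removed = 16.396 kJ/s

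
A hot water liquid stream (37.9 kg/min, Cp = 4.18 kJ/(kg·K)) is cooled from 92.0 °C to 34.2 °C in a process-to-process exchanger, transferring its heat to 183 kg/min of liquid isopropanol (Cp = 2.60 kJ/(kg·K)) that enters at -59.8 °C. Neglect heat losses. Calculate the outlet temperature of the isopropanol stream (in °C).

Heat released by hot stream: Q = 37.9 × 4.18 × (92.0 − 34.2) = 9156.8 kJ/min
Energy balance on cold side (adiabatic exchanger): Q = ṁ_c·Cp_c·(T_c,out − T_c,in)
T_c,out = -59.8 + 9156.8/(183 × 2.60) = -40.555 °C

T_c,out = -40.6 °C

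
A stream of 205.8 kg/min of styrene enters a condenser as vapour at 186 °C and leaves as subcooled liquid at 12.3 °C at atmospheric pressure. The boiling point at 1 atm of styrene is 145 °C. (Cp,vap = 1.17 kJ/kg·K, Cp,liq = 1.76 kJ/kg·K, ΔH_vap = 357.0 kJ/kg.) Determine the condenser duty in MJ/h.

vapour 186→145 °C: -47.97 kJ/kg
condensation at 145 °C: -357 kJ/kg
liquid 145→12.3 °C: -233.55 kJ/kg
Δh = -47.97 + -357 + -233.55 = -638.52 kJ/kg
Q = ṁ·Δh = 205.8 kg/min × -638.52 kJ/kg = -131410 kJ/min
|Q| = 2190.1 kW = 7884.5 MJ/h

Q_c = 7880 MJ/h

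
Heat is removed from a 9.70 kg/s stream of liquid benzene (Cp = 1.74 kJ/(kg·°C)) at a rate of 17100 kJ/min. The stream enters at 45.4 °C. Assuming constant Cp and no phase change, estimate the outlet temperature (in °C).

Q = 17100 kJ/min = 285 kJ/s
ΔT = Q/(ṁ·Cp) = 285/(9.70×1.74) = 16.886 K
T_out = 45.4 − 16.886 = 28.514 °C

T_out = 28.5 °C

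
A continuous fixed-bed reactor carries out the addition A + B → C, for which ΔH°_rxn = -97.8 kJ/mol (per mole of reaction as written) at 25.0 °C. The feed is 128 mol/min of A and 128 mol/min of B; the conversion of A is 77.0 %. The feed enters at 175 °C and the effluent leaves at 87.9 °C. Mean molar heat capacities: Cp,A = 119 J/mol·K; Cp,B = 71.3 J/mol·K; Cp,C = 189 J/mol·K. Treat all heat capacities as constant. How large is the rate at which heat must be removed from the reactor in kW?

Q_out = 196 kW

Extent of reaction ξ = 0.770 × 128 = 98.56 mol/min
Reaction term: ξ·ΔH°_rxn = 98.56 × -97.8 = -9639.2 kJ/min
Sensible, feed 175→25 °C: -3653.8 kJ/min
Outlet flows (mol/min): A 29.44, B 29.44, C 98.56
Sensible, products 25→87.9 °C: 1524.1 kJ/min
Q = ΔH = -11769 kJ/min = -196.15 kW
Heat removed = 196.15 kW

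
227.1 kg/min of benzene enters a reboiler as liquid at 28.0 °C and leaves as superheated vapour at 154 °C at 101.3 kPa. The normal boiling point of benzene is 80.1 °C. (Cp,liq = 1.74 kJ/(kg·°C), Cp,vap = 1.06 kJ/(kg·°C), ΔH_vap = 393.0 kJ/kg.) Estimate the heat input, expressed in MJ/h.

liquid 28.0→80.1 °C: 90.654 kJ/kg
vaporisation at 80.1 °C: 393 kJ/kg
vapour 80.1→154 °C: 78.334 kJ/kg
Δh = 90.654 + 393 + 78.334 = 561.99 kJ/kg
Q = ṁ·Δh = 227.1 kg/min × 561.99 kJ/kg = 127630 kJ/min
|Q| = 2127.1 kW = 7657.6 MJ/h

Q = 7660 MJ/h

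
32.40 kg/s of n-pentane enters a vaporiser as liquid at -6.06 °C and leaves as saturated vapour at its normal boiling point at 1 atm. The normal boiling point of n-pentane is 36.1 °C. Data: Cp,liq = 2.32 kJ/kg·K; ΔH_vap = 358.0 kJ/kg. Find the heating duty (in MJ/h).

liquid -6.06→36.1 °C: 97.811 kJ/kg
vaporisation at 36.1 °C: 358 kJ/kg
Δh = 97.811 + 358 = 455.81 kJ/kg
Q = ṁ·Δh = 32.40 kg/s × 455.81 kJ/kg = 14768 kJ/s
|Q| = 14768 kW = 53166 MJ/h

Q = 53200 MJ/h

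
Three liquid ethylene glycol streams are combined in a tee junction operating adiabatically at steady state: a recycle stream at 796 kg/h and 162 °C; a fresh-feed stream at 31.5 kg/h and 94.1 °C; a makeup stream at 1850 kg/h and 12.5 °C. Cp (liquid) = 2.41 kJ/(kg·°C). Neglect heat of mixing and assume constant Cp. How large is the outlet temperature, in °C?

T_out = 57.9 °C

Adiabatic, steady state ⇒ Σ ṁᵢCp,ᵢ(T_out − Tᵢ) = 0
T_out = Σ ṁᵢCp,ᵢTᵢ / Σ ṁᵢCp,ᵢ
      = 373650 / 6452.8 = 57.905 °C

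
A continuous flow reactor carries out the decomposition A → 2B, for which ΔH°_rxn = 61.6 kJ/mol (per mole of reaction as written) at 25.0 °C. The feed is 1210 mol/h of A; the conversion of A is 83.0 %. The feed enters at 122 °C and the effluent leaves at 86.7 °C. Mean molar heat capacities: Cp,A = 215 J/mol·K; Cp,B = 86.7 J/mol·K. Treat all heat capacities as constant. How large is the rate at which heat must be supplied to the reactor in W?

Extent of reaction ξ = 0.830 × 1210 = 1004.3 mol/h
Reaction term: ξ·ΔH°_rxn = 1004.3 × 61.6 = 61865 kJ/h
Sensible, feed 122→25 °C: -25235 kJ/h
Outlet flows (mol/h): A 205.7, B 2008.6
Sensible, products 25→86.7 °C: 13473 kJ/h
Q = ΔH = 50104 kJ/h = 13.918 kW
Heat supplied = 13918 W

Q_in = 13900 W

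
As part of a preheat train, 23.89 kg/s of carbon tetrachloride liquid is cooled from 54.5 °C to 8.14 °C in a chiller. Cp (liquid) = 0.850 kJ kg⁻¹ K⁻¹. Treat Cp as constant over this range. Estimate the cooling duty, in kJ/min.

Q_c = 56500 kJ/min

Q = ṁ·Cp·ΔT = 23.89 × 0.850 × (8.14 − 54.5) = -941.41 kJ/s
Cooling duty = 56485 kJ/min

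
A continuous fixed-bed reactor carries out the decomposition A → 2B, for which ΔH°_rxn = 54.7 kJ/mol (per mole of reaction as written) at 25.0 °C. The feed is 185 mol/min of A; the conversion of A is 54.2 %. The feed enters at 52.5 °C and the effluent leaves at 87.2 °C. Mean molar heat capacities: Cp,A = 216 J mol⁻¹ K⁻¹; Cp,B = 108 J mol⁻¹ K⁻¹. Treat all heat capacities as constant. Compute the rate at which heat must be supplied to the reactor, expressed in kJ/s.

Q_in = 115 kJ/s

Extent of reaction ξ = 0.542 × 185 = 100.27 mol/min
Reaction term: ξ·ΔH°_rxn = 100.27 × 54.7 = 5484.8 kJ/min
Sensible, feed 52.5→25 °C: -1098.9 kJ/min
Outlet flows (mol/min): A 84.73, B 200.54
Sensible, products 25→87.2 °C: 2485.5 kJ/min
Q = ΔH = 6871.4 kJ/min = 114.52 kW
Heat supplied = 114.52 kJ/s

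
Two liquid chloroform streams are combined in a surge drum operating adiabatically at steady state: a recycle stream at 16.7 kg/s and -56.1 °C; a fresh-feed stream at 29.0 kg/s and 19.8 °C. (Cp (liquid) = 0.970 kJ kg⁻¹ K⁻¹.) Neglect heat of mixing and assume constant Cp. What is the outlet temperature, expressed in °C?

Energy balance with Q = 0: Σ ṁᵢCp,ᵢ(T_out − Tᵢ) = 0
T_out = Σ ṁᵢCp,ᵢTᵢ / Σ ṁᵢCp,ᵢ
      = -351.79 / 44.329 = -7.9359 °C

T_out = -7.94 °C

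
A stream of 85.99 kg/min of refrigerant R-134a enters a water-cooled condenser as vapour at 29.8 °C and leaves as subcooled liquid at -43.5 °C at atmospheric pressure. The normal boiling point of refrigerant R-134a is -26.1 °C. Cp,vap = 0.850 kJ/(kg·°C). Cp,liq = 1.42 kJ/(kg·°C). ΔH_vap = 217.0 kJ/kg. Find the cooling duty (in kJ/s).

vapour 29.8→-26.1 °C: -47.515 kJ/kg
condensation at -26.1 °C: -217 kJ/kg
liquid -26.1→-43.5 °C: -24.708 kJ/kg
Δh = -47.515 + -217 + -24.708 = -289.22 kJ/kg
Q = ṁ·Δh = 85.99 kg/min × -289.22 kJ/kg = -24870 kJ/min
|Q| = 414.5 kW

Q_c = 415 kJ/s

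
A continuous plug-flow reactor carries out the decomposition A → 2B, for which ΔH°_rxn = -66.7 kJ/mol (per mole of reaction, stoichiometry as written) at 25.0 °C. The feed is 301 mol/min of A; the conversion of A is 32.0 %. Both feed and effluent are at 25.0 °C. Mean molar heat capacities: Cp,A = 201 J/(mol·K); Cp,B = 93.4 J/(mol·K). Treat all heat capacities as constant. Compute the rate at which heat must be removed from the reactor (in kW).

Q_out = 107 kW

Extent of reaction ξ = 0.320 × 301 = 96.32 mol/min
Reaction term: ξ·ΔH°_rxn = 96.32 × -66.7 = -6424.5 kJ/min
Q = ΔH = -6424.5 kJ/min = -107.08 kW
Heat removed = 107.08 kW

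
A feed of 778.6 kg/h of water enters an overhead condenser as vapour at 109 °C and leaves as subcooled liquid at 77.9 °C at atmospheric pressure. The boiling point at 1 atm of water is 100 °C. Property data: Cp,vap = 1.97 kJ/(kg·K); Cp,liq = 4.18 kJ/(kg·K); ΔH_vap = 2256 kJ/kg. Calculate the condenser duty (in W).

vapour 109→100 °C: -17.73 kJ/kg
condensation at 100 °C: -2256 kJ/kg
liquid 100→77.9 °C: -92.378 kJ/kg
Δh = -17.73 + -2256 + -92.378 = -2366.1 kJ/kg
Q = ṁ·Δh = 778.6 kg/h × -2366.1 kJ/kg = -1.8423e+06 kJ/h
|Q| = 511.74 kW = 511740 W

Q_c = 512000 W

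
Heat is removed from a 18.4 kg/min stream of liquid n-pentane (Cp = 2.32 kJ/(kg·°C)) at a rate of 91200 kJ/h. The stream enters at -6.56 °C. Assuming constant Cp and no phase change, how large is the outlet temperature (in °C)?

Q = 91200 kJ/h = 1520 kJ/min
ΔT = Q/(ṁ·Cp) = 1520/(18.4×2.32) = 35.607 K
T_out = -6.56 − 35.607 = -42.167 °C

T_out = -42.2 °C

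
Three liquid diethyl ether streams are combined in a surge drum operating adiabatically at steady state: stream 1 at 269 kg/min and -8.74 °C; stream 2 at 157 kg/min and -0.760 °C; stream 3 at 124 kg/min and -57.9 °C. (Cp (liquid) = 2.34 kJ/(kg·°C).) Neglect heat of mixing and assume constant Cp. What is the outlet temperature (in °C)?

Adiabatic, steady state ⇒ Σ ṁᵢCp,ᵢ(T_out − Tᵢ) = 0
Σ ṁᵢCp,ᵢTᵢ = 269×2.34×-8.74 + 157×2.34×-0.760 + 124×2.34×-57.9 = -22581
Σ ṁᵢCp,ᵢ = 269×2.34 + 157×2.34 + 124×2.34 = 1287
T_out = -22581 / 1287 = -17.545 °C

T_out = -17.5 °C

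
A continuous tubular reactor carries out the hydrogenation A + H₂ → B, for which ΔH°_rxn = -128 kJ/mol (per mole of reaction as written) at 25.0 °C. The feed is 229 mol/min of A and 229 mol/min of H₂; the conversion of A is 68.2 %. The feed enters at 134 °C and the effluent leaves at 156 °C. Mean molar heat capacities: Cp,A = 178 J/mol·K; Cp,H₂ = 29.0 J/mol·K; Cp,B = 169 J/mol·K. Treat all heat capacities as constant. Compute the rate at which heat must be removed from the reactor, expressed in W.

Q_out = 329000 W

Extent of reaction ξ = 0.682 × 229 = 156.18 mol/min
Reaction term: ξ·ΔH°_rxn = 156.18 × -128 = -19991 kJ/min
Sensible, feed 134→25 °C: -5166.9 kJ/min
Outlet flows (mol/min): A 72.822, H₂ 72.822, B 156.18
Sensible, products 25→156 °C: 5432.3 kJ/min
Q = ΔH = -19725 kJ/min = -328.76 kW
Heat removed = 328760 W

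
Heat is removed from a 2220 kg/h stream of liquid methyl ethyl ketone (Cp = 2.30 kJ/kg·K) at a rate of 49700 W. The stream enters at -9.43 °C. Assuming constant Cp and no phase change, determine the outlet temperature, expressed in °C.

T_out = -44.5 °C

Q = 49700 W = 178920 kJ/h
ΔT = Q/(ṁ·Cp) = 178920/(2220×2.30) = 35.041 K
T_out = -9.43 − 35.041 = -44.471 °C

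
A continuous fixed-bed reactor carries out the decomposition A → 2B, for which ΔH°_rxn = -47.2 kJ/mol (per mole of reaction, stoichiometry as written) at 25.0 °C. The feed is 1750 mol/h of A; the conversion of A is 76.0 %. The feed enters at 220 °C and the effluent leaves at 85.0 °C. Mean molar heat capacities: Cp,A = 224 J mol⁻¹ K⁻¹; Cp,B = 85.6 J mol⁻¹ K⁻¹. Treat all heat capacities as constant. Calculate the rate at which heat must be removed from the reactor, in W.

Q_out = 33300 W

Extent of reaction ξ = 0.760 × 1750 = 1330 mol/h
Reaction term: ξ·ΔH°_rxn = 1330 × -47.2 = -62776 kJ/h
Sensible, feed 220→25 °C: -76440 kJ/h
Outlet flows (mol/h): A 420, B 2660
Sensible, products 25→85.0 °C: 19307 kJ/h
Q = ΔH = -119910 kJ/h = -33.308 kW
Heat removed = 33308 W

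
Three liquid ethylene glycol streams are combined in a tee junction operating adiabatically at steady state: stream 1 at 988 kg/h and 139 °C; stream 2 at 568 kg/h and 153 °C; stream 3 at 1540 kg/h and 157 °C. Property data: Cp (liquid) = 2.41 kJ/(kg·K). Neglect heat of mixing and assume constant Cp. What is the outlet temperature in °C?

No heat crosses the boundary, so H_out = H_in.
T_out = Σ ṁᵢCp,ᵢTᵢ / Σ ṁᵢCp,ᵢ
      = 1.1231e+06 / 7461.4 = 150.52 °C

T_out = 151 °C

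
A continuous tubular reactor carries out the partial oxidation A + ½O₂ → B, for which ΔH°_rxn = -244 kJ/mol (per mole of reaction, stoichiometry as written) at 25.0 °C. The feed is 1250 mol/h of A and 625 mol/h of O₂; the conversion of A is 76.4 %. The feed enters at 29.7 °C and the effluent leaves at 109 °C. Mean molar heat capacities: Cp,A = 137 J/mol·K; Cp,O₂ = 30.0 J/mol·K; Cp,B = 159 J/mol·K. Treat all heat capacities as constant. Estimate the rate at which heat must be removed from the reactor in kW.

Extent of reaction ξ = 0.764 × 1250 = 955 mol/h
Reaction term: ξ·ΔH°_rxn = 955 × -244 = -233020 kJ/h
Sensible, feed 29.7→25 °C: -893 kJ/h
Outlet flows (mol/h): A 295, O₂ 147.5, B 955
Sensible, products 25→109 °C: 16522 kJ/h
Q = ΔH = -217390 kJ/h = -60.387 kW
Heat removed = 60.387 kW

Q_out = 60.4 kW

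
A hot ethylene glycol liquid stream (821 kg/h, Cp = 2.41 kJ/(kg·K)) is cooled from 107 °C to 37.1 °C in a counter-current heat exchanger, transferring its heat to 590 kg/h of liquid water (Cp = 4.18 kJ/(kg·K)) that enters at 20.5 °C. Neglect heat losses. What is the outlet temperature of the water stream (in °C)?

Heat released by hot stream: Q = 821 × 2.41 × (107 − 37.1) = 138300 kJ/h
Energy balance on cold side (adiabatic exchanger): Q = ṁ_c·Cp_c·(T_c,out − T_c,in)
T_c,out = 20.5 + 138300/(590 × 4.18) = 76.58 °C

T_c,out = 76.6 °C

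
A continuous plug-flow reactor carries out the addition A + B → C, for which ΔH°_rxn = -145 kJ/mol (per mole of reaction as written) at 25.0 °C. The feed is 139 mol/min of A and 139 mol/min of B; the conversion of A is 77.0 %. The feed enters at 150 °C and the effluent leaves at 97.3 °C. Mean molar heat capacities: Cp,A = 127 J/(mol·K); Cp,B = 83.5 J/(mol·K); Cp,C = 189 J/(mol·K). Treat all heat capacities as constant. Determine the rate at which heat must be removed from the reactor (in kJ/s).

Q_out = 287 kJ/s

Extent of reaction ξ = 0.770 × 139 = 107.03 mol/min
Reaction term: ξ·ΔH°_rxn = 107.03 × -145 = -15519 kJ/min
Sensible, feed 150→25 °C: -3657.4 kJ/min
Outlet flows (mol/min): A 31.97, B 31.97, C 107.03
Sensible, products 25→97.3 °C: 1949.1 kJ/min
Q = ΔH = -17228 kJ/min = -287.13 kW
Heat removed = 287.13 kJ/s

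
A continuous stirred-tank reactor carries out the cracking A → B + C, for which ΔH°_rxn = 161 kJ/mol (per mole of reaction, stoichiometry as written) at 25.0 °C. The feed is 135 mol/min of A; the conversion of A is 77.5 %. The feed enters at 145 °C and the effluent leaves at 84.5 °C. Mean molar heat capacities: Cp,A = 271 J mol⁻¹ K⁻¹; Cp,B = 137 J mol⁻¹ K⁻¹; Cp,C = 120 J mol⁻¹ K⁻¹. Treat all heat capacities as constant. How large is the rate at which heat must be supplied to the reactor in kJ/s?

Q_in = 242 kJ/s

Extent of reaction ξ = 0.775 × 135 = 104.62 mol/min
Reaction term: ξ·ΔH°_rxn = 104.62 × 161 = 16845 kJ/min
Sensible, feed 145→25 °C: -4390.2 kJ/min
Outlet flows (mol/min): A 30.375, B 104.62, C 104.62
Sensible, products 25→84.5 °C: 2089.7 kJ/min
Q = ΔH = 14544 kJ/min = 242.4 kW
Heat supplied = 242.4 kJ/s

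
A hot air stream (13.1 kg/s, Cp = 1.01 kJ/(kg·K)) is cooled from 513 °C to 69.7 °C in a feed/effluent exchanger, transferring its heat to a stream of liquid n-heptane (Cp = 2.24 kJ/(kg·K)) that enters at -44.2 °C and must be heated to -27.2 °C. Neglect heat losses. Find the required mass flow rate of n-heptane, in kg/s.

Heat released by hot stream: Q = 13.1 × 1.01 × (513 − 69.7) = 5865.3 kJ/s
Energy balance on cold side (adiabatic exchanger): Q = ṁ_c·Cp_c·(T_c,out − T_c,in)
ṁ_c = 5865.3 / [2.24 × (-27.2 − -44.2)] = 154.03 kg/s

ṁ_c = 154 kg/s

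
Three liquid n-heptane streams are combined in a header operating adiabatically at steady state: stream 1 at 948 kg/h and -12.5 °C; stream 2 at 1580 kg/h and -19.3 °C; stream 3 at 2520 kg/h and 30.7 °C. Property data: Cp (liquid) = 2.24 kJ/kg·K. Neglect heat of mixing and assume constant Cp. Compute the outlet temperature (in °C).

Energy balance with Q = 0: Σ ṁᵢCp,ᵢ(T_out − Tᵢ) = 0
T_out = Σ ṁᵢCp,ᵢTᵢ / Σ ṁᵢCp,ᵢ
      = 78445 / 11308 = 6.9374 °C

T_out = 6.94 °C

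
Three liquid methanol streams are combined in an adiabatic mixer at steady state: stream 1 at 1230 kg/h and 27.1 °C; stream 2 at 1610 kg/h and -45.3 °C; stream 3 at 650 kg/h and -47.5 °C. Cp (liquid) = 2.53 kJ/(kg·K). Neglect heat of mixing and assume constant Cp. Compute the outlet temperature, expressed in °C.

Adiabatic, steady state ⇒ Σ ṁᵢCp,ᵢ(T_out − Tᵢ) = 0
Σ ṁᵢCp,ᵢTᵢ = 1230×2.53×27.1 + 1610×2.53×-45.3 + 650×2.53×-47.5 = -178300
Σ ṁᵢCp,ᵢ = 1230×2.53 + 1610×2.53 + 650×2.53 = 8829.7
T_out = -178300 / 8829.7 = -20.193 °C

T_out = -20.2 °C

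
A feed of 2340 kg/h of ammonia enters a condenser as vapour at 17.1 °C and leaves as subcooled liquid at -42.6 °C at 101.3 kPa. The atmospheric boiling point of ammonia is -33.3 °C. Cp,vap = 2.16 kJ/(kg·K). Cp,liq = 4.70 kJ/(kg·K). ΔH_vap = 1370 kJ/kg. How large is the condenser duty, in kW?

vapour 17.1→-33.3 °C: -108.86 kJ/kg
condensation at -33.3 °C: -1370 kJ/kg
liquid -33.3→-42.6 °C: -43.71 kJ/kg
Δh = -108.86 + -1370 + -43.71 = -1522.6 kJ/kg
Q = ṁ·Δh = 2340 kg/h × -1522.6 kJ/kg = -3.5628e+06 kJ/h
|Q| = 989.67 kW

Q_c = 990 kW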